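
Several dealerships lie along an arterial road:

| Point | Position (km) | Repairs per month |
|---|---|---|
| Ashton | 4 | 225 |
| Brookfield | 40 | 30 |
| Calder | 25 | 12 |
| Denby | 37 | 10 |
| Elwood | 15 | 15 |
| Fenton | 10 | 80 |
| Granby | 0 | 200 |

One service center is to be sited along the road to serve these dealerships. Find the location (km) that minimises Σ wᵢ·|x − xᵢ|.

For a sum of weighted absolute distances on a line, the optimum is the weighted median (not the mean). Total weight W = 572; half-weight = 286.
Sort by position and accumulate weight:
  km 0 (Granby, w=200) → cum 200
  km 4 (Ashton, w=225) → cum 425  ≥ 286 → median here
  km 10 (Fenton, w=80) → cum 505
  km 15 (Elwood, w=15) → cum 520
  km 25 (Calder, w=12) → cum 532
  km 37 (Denby, w=10) → cum 542
  km 40 (Brookfield, w=30) → cum 572
Optimal location: km 4.

x = 4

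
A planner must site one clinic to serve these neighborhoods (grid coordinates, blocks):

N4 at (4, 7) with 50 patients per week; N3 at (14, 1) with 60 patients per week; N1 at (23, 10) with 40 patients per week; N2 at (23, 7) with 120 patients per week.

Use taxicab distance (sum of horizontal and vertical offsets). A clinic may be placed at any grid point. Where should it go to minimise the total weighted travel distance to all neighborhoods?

Manhattan distance separates: Σwᵢ(|x−xᵢ|+|y−yᵢ|) = Σwᵢ|x−xᵢ| + Σwᵢ|y−yᵢ|, so x and y are optimised independently as 1-D weighted medians.
Total weight W = 270; half = 135.
x-coordinate, sorted with cumulative weight:
  x=4 (N4, w=50) cum 50
  x=14 (N3, w=60) cum 110
  x=23 (N1, w=40) cum 150  ← median
  x=23 (N2, w=120) cum 270
⇒ x* = 23
y-coordinate, sorted with cumulative weight:
  y=1 (N3, w=60) cum 60
  y=7 (N4, w=50) cum 110
  y=7 (N2, w=120) cum 230  ← median
  y=10 (N1, w=40) cum 270
⇒ y* = 7

(23, 7)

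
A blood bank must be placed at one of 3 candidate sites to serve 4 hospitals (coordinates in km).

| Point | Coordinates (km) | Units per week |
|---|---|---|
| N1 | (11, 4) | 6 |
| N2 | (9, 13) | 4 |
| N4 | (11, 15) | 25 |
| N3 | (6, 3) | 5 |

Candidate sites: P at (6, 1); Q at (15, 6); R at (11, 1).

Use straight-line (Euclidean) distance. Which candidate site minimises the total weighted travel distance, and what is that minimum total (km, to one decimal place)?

Total weighted distance at each candidate:
  P (6, 1): total = 466.1
  Q (15, 6): total = 357.4
  R (11, 1): total = 443.6
Minimum is at Q with total 357.4 km.

Q, total 357.4 km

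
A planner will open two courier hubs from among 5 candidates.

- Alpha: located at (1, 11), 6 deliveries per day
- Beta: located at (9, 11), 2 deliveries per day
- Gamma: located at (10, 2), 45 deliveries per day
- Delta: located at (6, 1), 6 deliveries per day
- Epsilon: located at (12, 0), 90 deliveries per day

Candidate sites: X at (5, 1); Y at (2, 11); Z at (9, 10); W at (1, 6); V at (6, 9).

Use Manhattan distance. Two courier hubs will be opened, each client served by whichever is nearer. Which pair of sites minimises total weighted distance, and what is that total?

Evaluate every pair (each demand assigned to the nearer of the two):
  {X, Y}: total = 1016
  {X, V}: total = 1048
  {X, Z}: total = 1052
  {X, W}: total = 1052
  {Y, Z}: total = 1655
  {Z, W}: total = 1667
  {Z, V}: total = 1667
  {Y, V}: total = 1909
  {W, V}: total = 1933
  {Y, W}: total = 2195
Best pair: {X, Y} with total 1016.

{X, Y}, total 1016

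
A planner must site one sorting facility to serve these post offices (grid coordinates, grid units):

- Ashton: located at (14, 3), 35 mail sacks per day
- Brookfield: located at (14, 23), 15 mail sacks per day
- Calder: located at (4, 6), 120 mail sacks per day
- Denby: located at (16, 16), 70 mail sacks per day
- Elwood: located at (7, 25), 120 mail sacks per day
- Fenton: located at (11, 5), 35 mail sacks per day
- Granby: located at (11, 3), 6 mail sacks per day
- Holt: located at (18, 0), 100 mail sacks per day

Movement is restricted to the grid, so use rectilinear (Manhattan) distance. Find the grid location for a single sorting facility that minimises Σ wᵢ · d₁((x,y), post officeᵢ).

Manhattan distance separates: Σwᵢ(|x−xᵢ|+|y−yᵢ|) = Σwᵢ|x−xᵢ| + Σwᵢ|y−yᵢ|, so x and y are optimised independently as 1-D weighted medians.
Total weight W = 501; half = 250.5.
x-coordinate, sorted with cumulative weight:
  x=4 (Calder, w=120) cum 120
  x=7 (Elwood, w=120) cum 240
  x=11 (Fenton, w=35) cum 275  ← median
  x=11 (Granby, w=6) cum 281
  x=14 (Ashton, w=35) cum 316
  x=14 (Brookfield, w=15) cum 331
  x=16 (Denby, w=70) cum 401
  x=18 (Holt, w=100) cum 501
⇒ x* = 11
y-coordinate, sorted with cumulative weight:
  y=0 (Holt, w=100) cum 100
  y=3 (Ashton, w=35) cum 135
  y=3 (Granby, w=6) cum 141
  y=5 (Fenton, w=35) cum 176
  y=6 (Calder, w=120) cum 296  ← median
  y=16 (Denby, w=70) cum 366
  y=23 (Brookfield, w=15) cum 381
  y=25 (Elwood, w=120) cum 501
⇒ y* = 6

(11, 6)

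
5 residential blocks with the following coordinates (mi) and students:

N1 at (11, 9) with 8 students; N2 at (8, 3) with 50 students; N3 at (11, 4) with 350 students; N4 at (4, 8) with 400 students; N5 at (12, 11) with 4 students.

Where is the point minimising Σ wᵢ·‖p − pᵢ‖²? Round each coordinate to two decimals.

The minimiser of Σwᵢ‖p−pᵢ‖² is the weighted centroid p* = (Σwᵢpᵢ)/(Σwᵢ).
Σwᵢ = 812.
Σwᵢxᵢ = 8·11 + 50·8 + 350·11 + 400·4 + 4·12 = 5986.
Σwᵢyᵢ = 8·9 + 50·3 + 350·4 + 400·8 + 4·11 = 4866.
x* = 5986/812 = 7.37, y* = 4866/812 = 5.99.

(7.37, 5.99)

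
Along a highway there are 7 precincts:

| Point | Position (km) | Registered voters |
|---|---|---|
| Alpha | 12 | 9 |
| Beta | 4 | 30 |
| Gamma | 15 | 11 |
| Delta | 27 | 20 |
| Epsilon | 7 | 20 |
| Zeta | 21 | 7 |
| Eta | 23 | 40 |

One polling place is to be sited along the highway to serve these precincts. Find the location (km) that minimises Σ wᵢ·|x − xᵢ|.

x = 15

For a sum of weighted absolute distances on a line, the optimum is the weighted median (not the mean). Total weight W = 137; half-weight = 68.5.
Sort by position and accumulate weight:
  km 4 (Beta, w=30) → cum 30
  km 7 (Epsilon, w=20) → cum 50
  km 12 (Alpha, w=9) → cum 59
  km 15 (Gamma, w=11) → cum 70  ≥ 68.5 → median here
  km 21 (Zeta, w=7) → cum 77
  km 23 (Eta, w=40) → cum 117
  km 27 (Delta, w=20) → cum 137
Optimal location: km 15.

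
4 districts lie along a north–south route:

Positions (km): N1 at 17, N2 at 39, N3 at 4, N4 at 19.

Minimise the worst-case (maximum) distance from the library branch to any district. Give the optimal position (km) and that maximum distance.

The 1-center on a line is the midpoint of the two extreme points: leftmost at 4, rightmost at 39.
Optimal location = (4 + 39)/2 = 21.5; maximum distance = (39 − 4)/2 = 17.5.

location 21.5, max distance 17.5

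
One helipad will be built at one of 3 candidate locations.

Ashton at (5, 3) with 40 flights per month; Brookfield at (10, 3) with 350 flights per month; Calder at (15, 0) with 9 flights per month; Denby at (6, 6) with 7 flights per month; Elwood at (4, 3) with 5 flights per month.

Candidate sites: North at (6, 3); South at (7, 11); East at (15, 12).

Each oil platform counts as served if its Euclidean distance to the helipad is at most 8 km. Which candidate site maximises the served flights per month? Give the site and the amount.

Coverage radius r = 8 km; a point is covered iff (Δx)²+(Δy)² ≤ 8² = 64.
  North (6, 3): covers {Ashton, Brookfield, Denby, Elwood} → 402
  South (7, 11): covers {Denby} → 7
  East (15, 12): covers {none} → 0
Maximum coverage at North: 402 flights per month.

North, covering 402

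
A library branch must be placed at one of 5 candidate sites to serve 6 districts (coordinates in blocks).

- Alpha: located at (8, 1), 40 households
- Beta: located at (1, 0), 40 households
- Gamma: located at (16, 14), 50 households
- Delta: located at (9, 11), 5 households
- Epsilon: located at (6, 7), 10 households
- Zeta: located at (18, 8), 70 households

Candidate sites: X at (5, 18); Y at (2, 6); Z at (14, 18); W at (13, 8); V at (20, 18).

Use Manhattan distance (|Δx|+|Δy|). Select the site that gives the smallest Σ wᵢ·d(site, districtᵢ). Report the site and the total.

Total weighted distance at each candidate:
  X (5, 18): total = 4215
  Y (2, 6): total = 3190
  Z (14, 18): total = 3690
  W (13, 8): total = 2195
  V (20, 18): total = 4220
Minimum is at W with total 2195 blocks.

W, total 2195 blocks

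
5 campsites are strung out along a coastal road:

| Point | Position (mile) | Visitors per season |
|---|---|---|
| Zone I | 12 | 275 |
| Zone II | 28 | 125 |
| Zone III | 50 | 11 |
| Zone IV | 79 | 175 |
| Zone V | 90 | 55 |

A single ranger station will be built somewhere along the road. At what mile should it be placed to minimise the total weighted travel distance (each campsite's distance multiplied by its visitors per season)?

For a sum of weighted absolute distances on a line, the optimum is the weighted median (not the mean). Total weight W = 641; half-weight = 320.5.
Sort by position and accumulate weight:
  mile 12 (Zone I, w=275) → cum 275
  mile 28 (Zone II, w=125) → cum 400  ≥ 320.5 → median here
  mile 50 (Zone III, w=11) → cum 411
  mile 79 (Zone IV, w=175) → cum 586
  mile 90 (Zone V, w=55) → cum 641
Optimal location: mile 28.

x = 28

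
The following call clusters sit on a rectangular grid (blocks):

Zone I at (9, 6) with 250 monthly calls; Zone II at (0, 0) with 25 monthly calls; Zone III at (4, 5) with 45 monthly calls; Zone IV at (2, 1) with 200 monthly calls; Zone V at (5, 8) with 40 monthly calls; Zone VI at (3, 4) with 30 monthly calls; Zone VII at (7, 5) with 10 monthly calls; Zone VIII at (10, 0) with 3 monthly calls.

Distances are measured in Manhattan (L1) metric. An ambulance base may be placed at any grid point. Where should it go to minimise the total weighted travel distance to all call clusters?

Manhattan distance separates: Σwᵢ(|x−xᵢ|+|y−yᵢ|) = Σwᵢ|x−xᵢ| + Σwᵢ|y−yᵢ|, so x and y are optimised independently as 1-D weighted medians.
Total weight W = 603; half = 301.5.
x-coordinate, sorted with cumulative weight:
  x=0 (Zone II, w=25) cum 25
  x=2 (Zone IV, w=200) cum 225
  x=3 (Zone VI, w=30) cum 255
  x=4 (Zone III, w=45) cum 300
  x=5 (Zone V, w=40) cum 340  ← median
  x=7 (Zone VII, w=10) cum 350
  x=9 (Zone I, w=250) cum 600
  x=10 (Zone VIII, w=3) cum 603
⇒ x* = 5
y-coordinate, sorted with cumulative weight:
  y=0 (Zone II, w=25) cum 25
  y=0 (Zone VIII, w=3) cum 28
  y=1 (Zone IV, w=200) cum 228
  y=4 (Zone VI, w=30) cum 258
  y=5 (Zone III, w=45) cum 303  ← median
  y=5 (Zone VII, w=10) cum 313
  y=6 (Zone I, w=250) cum 563
  y=8 (Zone V, w=40) cum 603
⇒ y* = 5

(5, 5)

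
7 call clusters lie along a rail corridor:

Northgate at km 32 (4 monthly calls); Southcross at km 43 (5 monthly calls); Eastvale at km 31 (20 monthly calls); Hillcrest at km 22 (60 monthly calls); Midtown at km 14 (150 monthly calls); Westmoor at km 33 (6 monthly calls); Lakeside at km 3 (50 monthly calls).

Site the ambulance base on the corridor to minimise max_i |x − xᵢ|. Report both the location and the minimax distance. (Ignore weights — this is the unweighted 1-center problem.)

location 23, max distance 20

The 1-center on a line is the midpoint of the two extreme points: leftmost at 3, rightmost at 43.
Optimal location = (3 + 43)/2 = 23; maximum distance = (43 − 3)/2 = 20.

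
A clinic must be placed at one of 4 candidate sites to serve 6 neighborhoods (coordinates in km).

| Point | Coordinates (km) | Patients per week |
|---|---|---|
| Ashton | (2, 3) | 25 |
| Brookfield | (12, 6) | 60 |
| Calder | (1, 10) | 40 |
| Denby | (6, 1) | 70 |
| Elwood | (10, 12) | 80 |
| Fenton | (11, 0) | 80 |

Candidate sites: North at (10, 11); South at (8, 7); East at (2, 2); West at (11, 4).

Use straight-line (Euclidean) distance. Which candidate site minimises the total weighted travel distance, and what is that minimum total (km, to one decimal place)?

Total weighted distance at each candidate:
  North (10, 11): total = 2685.7
  South (8, 7): total = 2215.1
  East (2, 2): total = 3044.4
  West (11, 4): total = 2200.2
Minimum is at West with total 2200.2 km.

West, total 2200.2 km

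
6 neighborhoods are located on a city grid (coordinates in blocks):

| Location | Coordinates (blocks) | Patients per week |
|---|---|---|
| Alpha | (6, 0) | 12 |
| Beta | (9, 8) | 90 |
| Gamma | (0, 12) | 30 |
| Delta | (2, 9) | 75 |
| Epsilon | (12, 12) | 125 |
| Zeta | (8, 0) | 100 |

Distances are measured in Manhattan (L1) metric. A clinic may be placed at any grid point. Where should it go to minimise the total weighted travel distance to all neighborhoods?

Manhattan distance separates: Σwᵢ(|x−xᵢ|+|y−yᵢ|) = Σwᵢ|x−xᵢ| + Σwᵢ|y−yᵢ|, so x and y are optimised independently as 1-D weighted medians.
Total weight W = 432; half = 216.
x-coordinate, sorted with cumulative weight:
  x=0 (Gamma, w=30) cum 30
  x=2 (Delta, w=75) cum 105
  x=6 (Alpha, w=12) cum 117
  x=8 (Zeta, w=100) cum 217  ← median
  x=9 (Beta, w=90) cum 307
  x=12 (Epsilon, w=125) cum 432
⇒ x* = 8
y-coordinate, sorted with cumulative weight:
  y=0 (Alpha, w=12) cum 12
  y=0 (Zeta, w=100) cum 112
  y=8 (Beta, w=90) cum 202
  y=9 (Delta, w=75) cum 277  ← median
  y=12 (Gamma, w=30) cum 307
  y=12 (Epsilon, w=125) cum 432
⇒ y* = 9

(8, 9)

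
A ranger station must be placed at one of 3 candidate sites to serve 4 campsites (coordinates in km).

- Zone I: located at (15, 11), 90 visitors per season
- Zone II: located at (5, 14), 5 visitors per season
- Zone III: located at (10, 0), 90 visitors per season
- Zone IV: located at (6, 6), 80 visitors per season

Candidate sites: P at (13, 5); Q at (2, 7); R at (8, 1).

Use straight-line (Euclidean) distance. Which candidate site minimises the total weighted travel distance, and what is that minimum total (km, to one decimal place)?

Total weighted distance at each candidate:
  P (13, 5): total = 1719.9
  Q (2, 7): total = 2548.8
  R (8, 1): total = 1797.4
Minimum is at P with total 1719.9 km.

P, total 1719.9 km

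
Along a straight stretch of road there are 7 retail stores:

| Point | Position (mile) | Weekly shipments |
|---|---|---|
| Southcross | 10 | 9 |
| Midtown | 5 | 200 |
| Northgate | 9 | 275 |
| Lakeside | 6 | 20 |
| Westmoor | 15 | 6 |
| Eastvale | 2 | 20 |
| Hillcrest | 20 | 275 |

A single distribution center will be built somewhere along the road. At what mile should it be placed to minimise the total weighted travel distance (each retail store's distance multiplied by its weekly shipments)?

For a sum of weighted absolute distances on a line, the optimum is the weighted median (not the mean). Total weight W = 805; half-weight = 402.5.
Sort by position and accumulate weight:
  mile 2 (Eastvale, w=20) → cum 20
  mile 5 (Midtown, w=200) → cum 220
  mile 6 (Lakeside, w=20) → cum 240
  mile 9 (Northgate, w=275) → cum 515  ≥ 402.5 → median here
  mile 10 (Southcross, w=9) → cum 524
  mile 15 (Westmoor, w=6) → cum 530
  mile 20 (Hillcrest, w=275) → cum 805
Optimal location: mile 9.

x = 9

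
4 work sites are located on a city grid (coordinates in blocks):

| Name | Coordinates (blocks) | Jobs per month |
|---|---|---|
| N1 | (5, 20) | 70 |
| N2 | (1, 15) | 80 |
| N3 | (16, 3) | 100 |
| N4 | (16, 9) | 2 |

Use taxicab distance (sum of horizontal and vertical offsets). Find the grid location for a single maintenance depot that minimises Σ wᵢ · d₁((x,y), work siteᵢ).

(5, 15)

Manhattan distance separates: Σwᵢ(|x−xᵢ|+|y−yᵢ|) = Σwᵢ|x−xᵢ| + Σwᵢ|y−yᵢ|, so x and y are optimised independently as 1-D weighted medians.
Total weight W = 252; half = 126.
x-coordinate, sorted with cumulative weight:
  x=1 (N2, w=80) cum 80
  x=5 (N1, w=70) cum 150  ← median
  x=16 (N3, w=100) cum 250
  x=16 (N4, w=2) cum 252
⇒ x* = 5
y-coordinate, sorted with cumulative weight:
  y=3 (N3, w=100) cum 100
  y=9 (N4, w=2) cum 102
  y=15 (N2, w=80) cum 182  ← median
  y=20 (N1, w=70) cum 252
⇒ y* = 15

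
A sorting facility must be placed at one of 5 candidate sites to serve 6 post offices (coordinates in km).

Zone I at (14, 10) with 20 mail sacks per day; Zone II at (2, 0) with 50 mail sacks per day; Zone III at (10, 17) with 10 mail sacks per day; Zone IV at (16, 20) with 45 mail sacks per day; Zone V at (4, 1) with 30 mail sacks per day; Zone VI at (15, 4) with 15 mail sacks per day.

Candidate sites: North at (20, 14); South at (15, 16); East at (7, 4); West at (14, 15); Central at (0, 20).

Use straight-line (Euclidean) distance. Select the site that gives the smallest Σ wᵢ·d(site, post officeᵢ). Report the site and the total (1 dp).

East, total 1711.3 km

Total weighted distance at each candidate:
  North (20, 14): total = 2499.5
  South (15, 16): total = 2127.0
  East (7, 4): total = 1711.3
  West (14, 15): total = 2029.3
  Central (0, 20): total = 3085.0
Minimum is at East with total 1711.3 km.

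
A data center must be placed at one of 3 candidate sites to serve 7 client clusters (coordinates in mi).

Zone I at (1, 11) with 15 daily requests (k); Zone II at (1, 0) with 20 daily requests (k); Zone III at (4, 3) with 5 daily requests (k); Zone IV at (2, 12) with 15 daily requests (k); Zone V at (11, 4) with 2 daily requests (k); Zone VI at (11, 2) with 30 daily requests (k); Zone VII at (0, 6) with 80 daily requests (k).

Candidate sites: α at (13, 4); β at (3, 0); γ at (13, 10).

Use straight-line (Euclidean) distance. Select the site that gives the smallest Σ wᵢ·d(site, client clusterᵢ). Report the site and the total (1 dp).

Total weighted distance at each candidate:
  α (13, 4): total = 1851.8
  β (3, 0): total = 1206.1
  γ (13, 10): total = 2065.9
Minimum is at β with total 1206.1 mi.

β, total 1206.1 mi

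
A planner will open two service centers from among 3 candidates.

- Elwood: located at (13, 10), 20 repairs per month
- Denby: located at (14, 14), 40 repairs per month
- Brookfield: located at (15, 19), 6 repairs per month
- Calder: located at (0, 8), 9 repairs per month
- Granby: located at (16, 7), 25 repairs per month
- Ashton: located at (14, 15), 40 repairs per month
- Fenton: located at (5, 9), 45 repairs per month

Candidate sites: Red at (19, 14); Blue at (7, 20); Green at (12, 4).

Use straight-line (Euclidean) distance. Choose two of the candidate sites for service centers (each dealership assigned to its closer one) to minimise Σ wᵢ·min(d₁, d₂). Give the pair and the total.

{Red, Green}, total 1190.0

Evaluate every pair (each demand assigned to the nearer of the two):
  {Red, Green}: total = 1190.0
  {Red, Blue}: total = 1405.1
  {Blue, Green}: total = 1508.9
Best pair: {Red, Green} with total 1190.0.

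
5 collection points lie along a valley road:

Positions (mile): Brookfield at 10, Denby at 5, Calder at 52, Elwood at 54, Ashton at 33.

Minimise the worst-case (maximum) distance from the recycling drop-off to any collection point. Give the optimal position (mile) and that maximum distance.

location 29.5, max distance 24.5

The 1-center on a line is the midpoint of the two extreme points: leftmost at 5, rightmost at 54.
Optimal location = (5 + 54)/2 = 29.5; maximum distance = (54 − 5)/2 = 24.5.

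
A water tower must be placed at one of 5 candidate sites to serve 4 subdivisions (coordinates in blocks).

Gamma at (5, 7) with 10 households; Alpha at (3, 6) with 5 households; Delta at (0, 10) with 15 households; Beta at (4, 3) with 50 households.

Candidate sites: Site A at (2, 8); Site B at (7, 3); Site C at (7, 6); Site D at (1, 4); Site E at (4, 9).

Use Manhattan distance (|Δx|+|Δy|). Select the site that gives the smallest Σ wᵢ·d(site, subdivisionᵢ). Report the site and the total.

Total weighted distance at each candidate:
  Site A (2, 8): total = 465
  Site B (7, 3): total = 455
  Site C (7, 6): total = 515
  Site D (1, 4): total = 395
  Site E (4, 9): total = 425
Minimum is at Site D with total 395 blocks.

Site D, total 395 blocks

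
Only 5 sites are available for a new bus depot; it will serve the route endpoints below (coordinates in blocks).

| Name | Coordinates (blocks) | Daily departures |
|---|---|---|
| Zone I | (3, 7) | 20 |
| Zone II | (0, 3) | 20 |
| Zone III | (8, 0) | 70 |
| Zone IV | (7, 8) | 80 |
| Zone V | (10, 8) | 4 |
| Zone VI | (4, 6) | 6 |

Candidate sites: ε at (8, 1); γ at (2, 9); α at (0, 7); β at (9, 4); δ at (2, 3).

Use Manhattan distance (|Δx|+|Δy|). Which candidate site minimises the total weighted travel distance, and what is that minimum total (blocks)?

ε, total 1220 blocks

Total weighted distance at each candidate:
  ε (8, 1): total = 1220
  γ (2, 9): total = 1816
  α (0, 7): total = 1904
  β (9, 4): total = 1272
  δ (2, 3): total = 1652
Minimum is at ε with total 1220 blocks.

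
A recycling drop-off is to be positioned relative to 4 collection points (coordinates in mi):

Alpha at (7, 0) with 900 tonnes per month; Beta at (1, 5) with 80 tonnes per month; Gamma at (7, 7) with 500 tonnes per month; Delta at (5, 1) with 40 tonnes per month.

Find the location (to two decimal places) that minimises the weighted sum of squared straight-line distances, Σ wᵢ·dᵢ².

(6.63, 2.59)

The minimiser of Σwᵢ‖p−pᵢ‖² is the weighted centroid p* = (Σwᵢpᵢ)/(Σwᵢ).
Σwᵢ = 1520.
Σwᵢxᵢ = 900·7 + 80·1 + 500·7 + 40·5 = 10080.
Σwᵢyᵢ = 900·0 + 80·5 + 500·7 + 40·1 = 3940.
x* = 10080/1520 = 6.63, y* = 3940/1520 = 2.59.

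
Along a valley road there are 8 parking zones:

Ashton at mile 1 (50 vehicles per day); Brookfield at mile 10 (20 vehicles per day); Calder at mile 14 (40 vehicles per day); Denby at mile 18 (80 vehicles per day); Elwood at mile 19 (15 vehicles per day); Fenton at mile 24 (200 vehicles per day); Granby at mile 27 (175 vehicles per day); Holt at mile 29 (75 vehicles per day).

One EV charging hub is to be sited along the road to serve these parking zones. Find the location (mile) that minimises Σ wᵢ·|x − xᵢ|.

x = 24

For a sum of weighted absolute distances on a line, the optimum is the weighted median (not the mean). Total weight W = 655; half-weight = 327.5.
Sort by position and accumulate weight:
  mile 1 (Ashton, w=50) → cum 50
  mile 10 (Brookfield, w=20) → cum 70
  mile 14 (Calder, w=40) → cum 110
  mile 18 (Denby, w=80) → cum 190
  mile 19 (Elwood, w=15) → cum 205
  mile 24 (Fenton, w=200) → cum 405  ≥ 327.5 → median here
  mile 27 (Granby, w=175) → cum 580
  mile 29 (Holt, w=75) → cum 655
Optimal location: mile 24.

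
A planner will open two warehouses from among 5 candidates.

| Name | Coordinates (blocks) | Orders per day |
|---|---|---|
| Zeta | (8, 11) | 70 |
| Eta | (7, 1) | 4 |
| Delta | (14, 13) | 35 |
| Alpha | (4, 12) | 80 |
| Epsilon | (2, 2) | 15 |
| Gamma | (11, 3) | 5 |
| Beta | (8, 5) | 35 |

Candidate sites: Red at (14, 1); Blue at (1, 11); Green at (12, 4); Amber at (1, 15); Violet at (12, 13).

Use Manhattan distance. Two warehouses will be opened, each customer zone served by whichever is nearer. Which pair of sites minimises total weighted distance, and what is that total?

Evaluate every pair (each demand assigned to the nearer of the two):
  {Blue, Violet}: total = 1499
  {Blue, Green}: total = 1562
  {Green, Violet}: total = 1607
  {Amber, Violet}: total = 1723
  {Red, Blue}: total = 1783
  {Red, Violet}: total = 1808
  {Green, Amber}: total = 2032
  {Blue, Amber}: total = 2094
  {Red, Amber}: total = 2268
  {Red, Green}: total = 2828
Best pair: {Blue, Violet} with total 1499.

{Blue, Violet}, total 1499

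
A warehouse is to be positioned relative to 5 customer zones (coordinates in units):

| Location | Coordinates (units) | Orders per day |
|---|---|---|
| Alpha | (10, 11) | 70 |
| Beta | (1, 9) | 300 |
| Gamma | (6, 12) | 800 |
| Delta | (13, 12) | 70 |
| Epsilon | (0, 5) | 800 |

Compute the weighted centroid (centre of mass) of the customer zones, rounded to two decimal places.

The minimiser of Σwᵢ‖p−pᵢ‖² is the weighted centroid p* = (Σwᵢpᵢ)/(Σwᵢ).
Σwᵢ = 2040.
Σwᵢxᵢ = 70·10 + 300·1 + 800·6 + 70·13 + 800·0 = 6710.
Σwᵢyᵢ = 70·11 + 300·9 + 800·12 + 70·12 + 800·5 = 17910.
x* = 6710/2040 = 3.29, y* = 17910/2040 = 8.78.

(3.29, 8.78)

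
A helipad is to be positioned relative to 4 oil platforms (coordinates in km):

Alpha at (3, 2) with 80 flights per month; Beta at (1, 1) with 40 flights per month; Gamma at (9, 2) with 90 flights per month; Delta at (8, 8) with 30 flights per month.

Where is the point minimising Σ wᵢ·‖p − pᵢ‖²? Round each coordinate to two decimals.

The minimiser of Σwᵢ‖p−pᵢ‖² is the weighted centroid p* = (Σwᵢpᵢ)/(Σwᵢ).
Σwᵢ = 240.
Σwᵢxᵢ = 80·3 + 40·1 + 90·9 + 30·8 = 1330.
Σwᵢyᵢ = 80·2 + 40·1 + 90·2 + 30·8 = 620.
x* = 1330/240 = 5.54, y* = 620/240 = 2.58.

(5.54, 2.58)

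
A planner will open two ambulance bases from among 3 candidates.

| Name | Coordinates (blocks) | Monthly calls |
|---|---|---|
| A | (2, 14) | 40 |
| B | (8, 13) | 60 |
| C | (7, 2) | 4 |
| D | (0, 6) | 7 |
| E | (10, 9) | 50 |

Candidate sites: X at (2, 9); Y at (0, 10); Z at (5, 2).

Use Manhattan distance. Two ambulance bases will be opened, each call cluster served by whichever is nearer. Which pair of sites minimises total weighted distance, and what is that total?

{X, Z}, total 1243

Evaluate every pair (each demand assigned to the nearer of the two):
  {X, Z}: total = 1243
  {X, Y}: total = 1276
  {Y, Z}: total = 1486
Best pair: {X, Z} with total 1243.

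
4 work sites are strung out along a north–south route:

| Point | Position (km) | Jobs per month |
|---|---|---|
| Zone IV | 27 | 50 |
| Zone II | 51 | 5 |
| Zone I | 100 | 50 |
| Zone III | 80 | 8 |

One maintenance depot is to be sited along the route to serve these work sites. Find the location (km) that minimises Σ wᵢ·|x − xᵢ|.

x = 80

For a sum of weighted absolute distances on a line, the optimum is the weighted median (not the mean). Total weight W = 113; half-weight = 56.5.
Sort by position and accumulate weight:
  km 27 (Zone IV, w=50) → cum 50
  km 51 (Zone II, w=5) → cum 55
  km 80 (Zone III, w=8) → cum 63  ≥ 56.5 → median here
  km 100 (Zone I, w=50) → cum 113
Optimal location: km 80.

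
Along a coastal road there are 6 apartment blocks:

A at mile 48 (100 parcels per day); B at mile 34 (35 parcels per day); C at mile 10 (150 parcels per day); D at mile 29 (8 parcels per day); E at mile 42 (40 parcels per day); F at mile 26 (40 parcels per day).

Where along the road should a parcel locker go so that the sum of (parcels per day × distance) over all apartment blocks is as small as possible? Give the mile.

x = 26

For a sum of weighted absolute distances on a line, the optimum is the weighted median (not the mean). Total weight W = 373; half-weight = 186.5.
Sort by position and accumulate weight:
  mile 10 (C, w=150) → cum 150
  mile 26 (F, w=40) → cum 190  ≥ 186.5 → median here
  mile 29 (D, w=8) → cum 198
  mile 34 (B, w=35) → cum 233
  mile 42 (E, w=40) → cum 273
  mile 48 (A, w=100) → cum 373
Optimal location: mile 26.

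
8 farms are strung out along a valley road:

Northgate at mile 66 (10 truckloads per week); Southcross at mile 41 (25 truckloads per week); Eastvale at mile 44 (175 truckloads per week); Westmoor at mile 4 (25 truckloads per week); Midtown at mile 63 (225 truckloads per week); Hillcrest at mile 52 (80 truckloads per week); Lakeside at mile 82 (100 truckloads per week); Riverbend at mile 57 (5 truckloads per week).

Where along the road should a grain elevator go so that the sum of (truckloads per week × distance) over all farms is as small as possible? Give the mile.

For a sum of weighted absolute distances on a line, the optimum is the weighted median (not the mean). Total weight W = 645; half-weight = 322.5.
Sort by position and accumulate weight:
  mile 4 (Westmoor, w=25) → cum 25
  mile 41 (Southcross, w=25) → cum 50
  mile 44 (Eastvale, w=175) → cum 225
  mile 52 (Hillcrest, w=80) → cum 305
  mile 57 (Riverbend, w=5) → cum 310
  mile 63 (Midtown, w=225) → cum 535  ≥ 322.5 → median here
  mile 66 (Northgate, w=10) → cum 545
  mile 82 (Lakeside, w=100) → cum 645
Optimal location: mile 63.

x = 63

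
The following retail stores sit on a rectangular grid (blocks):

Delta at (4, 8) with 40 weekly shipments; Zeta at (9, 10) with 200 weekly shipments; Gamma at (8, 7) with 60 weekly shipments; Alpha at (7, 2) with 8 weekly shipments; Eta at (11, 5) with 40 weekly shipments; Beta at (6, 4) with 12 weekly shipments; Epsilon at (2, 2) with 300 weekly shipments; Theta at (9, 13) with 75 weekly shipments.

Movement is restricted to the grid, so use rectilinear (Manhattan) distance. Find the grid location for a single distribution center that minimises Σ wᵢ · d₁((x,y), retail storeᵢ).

(8, 7)

Manhattan distance separates: Σwᵢ(|x−xᵢ|+|y−yᵢ|) = Σwᵢ|x−xᵢ| + Σwᵢ|y−yᵢ|, so x and y are optimised independently as 1-D weighted medians.
Total weight W = 735; half = 367.5.
x-coordinate, sorted with cumulative weight:
  x=2 (Epsilon, w=300) cum 300
  x=4 (Delta, w=40) cum 340
  x=6 (Beta, w=12) cum 352
  x=7 (Alpha, w=8) cum 360
  x=8 (Gamma, w=60) cum 420  ← median
  x=9 (Zeta, w=200) cum 620
  x=9 (Theta, w=75) cum 695
  x=11 (Eta, w=40) cum 735
⇒ x* = 8
y-coordinate, sorted with cumulative weight:
  y=2 (Alpha, w=8) cum 8
  y=2 (Epsilon, w=300) cum 308
  y=4 (Beta, w=12) cum 320
  y=5 (Eta, w=40) cum 360
  y=7 (Gamma, w=60) cum 420  ← median
  y=8 (Delta, w=40) cum 460
  y=10 (Zeta, w=200) cum 660
  y=13 (Theta, w=75) cum 735
⇒ y* = 7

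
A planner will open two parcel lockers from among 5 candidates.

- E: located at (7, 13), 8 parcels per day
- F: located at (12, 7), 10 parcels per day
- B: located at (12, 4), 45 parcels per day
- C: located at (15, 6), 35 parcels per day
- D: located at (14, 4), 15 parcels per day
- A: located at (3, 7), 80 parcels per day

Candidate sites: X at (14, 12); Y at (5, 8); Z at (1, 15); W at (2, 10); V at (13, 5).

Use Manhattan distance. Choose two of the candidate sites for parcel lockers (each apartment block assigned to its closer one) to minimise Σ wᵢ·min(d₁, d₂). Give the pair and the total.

{Y, V}, total 551

Evaluate every pair (each demand assigned to the nearer of the two):
  {Y, V}: total = 551
  {W, V}: total = 639
  {Z, V}: total = 1119
  {X, Y}: total = 1181
  {X, W}: total = 1269
  {X, V}: total = 1279
  {Y, Z}: total = 1486
  {Y, W}: total = 1486
  {X, Z}: total = 1749
  {Z, W}: total = 2099
Best pair: {Y, V} with total 551.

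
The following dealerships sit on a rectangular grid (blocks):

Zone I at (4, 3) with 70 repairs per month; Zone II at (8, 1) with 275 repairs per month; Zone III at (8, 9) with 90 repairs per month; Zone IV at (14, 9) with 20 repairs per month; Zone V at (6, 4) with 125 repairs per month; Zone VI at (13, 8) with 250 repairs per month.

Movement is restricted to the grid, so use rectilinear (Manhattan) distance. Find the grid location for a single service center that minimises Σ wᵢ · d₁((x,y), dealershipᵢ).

(8, 4)

Manhattan distance separates: Σwᵢ(|x−xᵢ|+|y−yᵢ|) = Σwᵢ|x−xᵢ| + Σwᵢ|y−yᵢ|, so x and y are optimised independently as 1-D weighted medians.
Total weight W = 830; half = 415.
x-coordinate, sorted with cumulative weight:
  x=4 (Zone I, w=70) cum 70
  x=6 (Zone V, w=125) cum 195
  x=8 (Zone II, w=275) cum 470  ← median
  x=8 (Zone III, w=90) cum 560
  x=13 (Zone VI, w=250) cum 810
  x=14 (Zone IV, w=20) cum 830
⇒ x* = 8
y-coordinate, sorted with cumulative weight:
  y=1 (Zone II, w=275) cum 275
  y=3 (Zone I, w=70) cum 345
  y=4 (Zone V, w=125) cum 470  ← median
  y=8 (Zone VI, w=250) cum 720
  y=9 (Zone III, w=90) cum 810
  y=9 (Zone IV, w=20) cum 830
⇒ y* = 4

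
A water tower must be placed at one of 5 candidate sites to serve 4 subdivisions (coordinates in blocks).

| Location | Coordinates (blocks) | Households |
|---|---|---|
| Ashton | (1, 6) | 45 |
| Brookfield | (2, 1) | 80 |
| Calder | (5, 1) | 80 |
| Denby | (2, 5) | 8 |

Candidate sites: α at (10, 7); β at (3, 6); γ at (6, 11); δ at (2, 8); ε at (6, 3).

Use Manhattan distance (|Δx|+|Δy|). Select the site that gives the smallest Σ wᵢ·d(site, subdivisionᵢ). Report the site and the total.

Total weighted distance at each candidate:
  α (10, 7): total = 2530
  β (3, 6): total = 1146
  γ (6, 11): total = 2530
  δ (2, 8): total = 1519
  ε (6, 3): total = 1128
Minimum is at ε with total 1128 blocks.

ε, total 1128 blocks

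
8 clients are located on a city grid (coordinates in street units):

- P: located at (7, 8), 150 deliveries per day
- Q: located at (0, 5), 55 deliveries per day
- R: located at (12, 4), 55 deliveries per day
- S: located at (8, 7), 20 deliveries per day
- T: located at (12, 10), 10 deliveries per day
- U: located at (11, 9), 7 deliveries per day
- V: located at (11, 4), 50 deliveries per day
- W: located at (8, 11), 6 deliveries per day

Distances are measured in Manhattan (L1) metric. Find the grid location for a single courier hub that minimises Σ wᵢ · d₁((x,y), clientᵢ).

(7, 7)

Manhattan distance separates: Σwᵢ(|x−xᵢ|+|y−yᵢ|) = Σwᵢ|x−xᵢ| + Σwᵢ|y−yᵢ|, so x and y are optimised independently as 1-D weighted medians.
Total weight W = 353; half = 176.5.
x-coordinate, sorted with cumulative weight:
  x=0 (Q, w=55) cum 55
  x=7 (P, w=150) cum 205  ← median
  x=8 (S, w=20) cum 225
  x=8 (W, w=6) cum 231
  x=11 (U, w=7) cum 238
  x=11 (V, w=50) cum 288
  x=12 (R, w=55) cum 343
  x=12 (T, w=10) cum 353
⇒ x* = 7
y-coordinate, sorted with cumulative weight:
  y=4 (R, w=55) cum 55
  y=4 (V, w=50) cum 105
  y=5 (Q, w=55) cum 160
  y=7 (S, w=20) cum 180  ← median
  y=8 (P, w=150) cum 330
  y=9 (U, w=7) cum 337
  y=10 (T, w=10) cum 347
  y=11 (W, w=6) cum 353
⇒ y* = 7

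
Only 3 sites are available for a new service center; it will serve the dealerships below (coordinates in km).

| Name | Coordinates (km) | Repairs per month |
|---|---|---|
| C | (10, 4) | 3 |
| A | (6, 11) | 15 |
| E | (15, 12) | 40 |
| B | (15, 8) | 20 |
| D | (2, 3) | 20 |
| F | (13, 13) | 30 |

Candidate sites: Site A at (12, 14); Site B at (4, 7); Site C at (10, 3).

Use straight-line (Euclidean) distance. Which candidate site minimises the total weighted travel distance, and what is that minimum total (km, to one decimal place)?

Total weighted distance at each candidate:
  Site A (12, 14): total = 749.4
  Site B (4, 7): total = 1205.4
  Site C (10, 3): total = 1163.6
Minimum is at Site A with total 749.4 km.

Site A, total 749.4 km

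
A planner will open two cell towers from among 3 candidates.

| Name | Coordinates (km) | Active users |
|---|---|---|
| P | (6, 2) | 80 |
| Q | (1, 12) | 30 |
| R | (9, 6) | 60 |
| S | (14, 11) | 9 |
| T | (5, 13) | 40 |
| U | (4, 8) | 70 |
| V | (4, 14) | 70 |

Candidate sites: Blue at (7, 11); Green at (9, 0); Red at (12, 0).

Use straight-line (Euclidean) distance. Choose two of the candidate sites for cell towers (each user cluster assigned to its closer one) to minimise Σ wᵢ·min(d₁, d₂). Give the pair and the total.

Evaluate every pair (each demand assigned to the nearer of the two):
  {Blue, Green}: total = 1564.1
  {Blue, Red}: total = 1781.7
  {Green, Red}: total = 3426.8
Best pair: {Blue, Green} with total 1564.1.

{Blue, Green}, total 1564.1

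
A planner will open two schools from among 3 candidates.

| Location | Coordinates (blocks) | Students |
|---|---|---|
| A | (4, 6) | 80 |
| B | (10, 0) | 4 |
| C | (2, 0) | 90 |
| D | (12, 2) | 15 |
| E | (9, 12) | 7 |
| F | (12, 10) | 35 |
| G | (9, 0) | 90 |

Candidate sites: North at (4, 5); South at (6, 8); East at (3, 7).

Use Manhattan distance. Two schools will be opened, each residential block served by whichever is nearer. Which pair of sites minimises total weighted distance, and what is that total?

Evaluate every pair (each demand assigned to the nearer of the two):
  {North, South}: total = 2148
  {North, East}: total = 2316
  {South, East}: total = 2427
Best pair: {North, South} with total 2148.

{North, South}, total 2148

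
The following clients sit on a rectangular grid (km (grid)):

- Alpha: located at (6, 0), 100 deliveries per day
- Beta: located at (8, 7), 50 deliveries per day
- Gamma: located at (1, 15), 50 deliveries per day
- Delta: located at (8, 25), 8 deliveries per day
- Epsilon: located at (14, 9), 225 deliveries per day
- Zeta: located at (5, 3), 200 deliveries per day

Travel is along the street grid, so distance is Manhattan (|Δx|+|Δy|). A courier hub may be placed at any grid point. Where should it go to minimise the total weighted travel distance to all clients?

Manhattan distance separates: Σwᵢ(|x−xᵢ|+|y−yᵢ|) = Σwᵢ|x−xᵢ| + Σwᵢ|y−yᵢ|, so x and y are optimised independently as 1-D weighted medians.
Total weight W = 633; half = 316.5.
x-coordinate, sorted with cumulative weight:
  x=1 (Gamma, w=50) cum 50
  x=5 (Zeta, w=200) cum 250
  x=6 (Alpha, w=100) cum 350  ← median
  x=8 (Beta, w=50) cum 400
  x=8 (Delta, w=8) cum 408
  x=14 (Epsilon, w=225) cum 633
⇒ x* = 6
y-coordinate, sorted with cumulative weight:
  y=0 (Alpha, w=100) cum 100
  y=3 (Zeta, w=200) cum 300
  y=7 (Beta, w=50) cum 350  ← median
  y=9 (Epsilon, w=225) cum 575
  y=15 (Gamma, w=50) cum 625
  y=25 (Delta, w=8) cum 633
⇒ y* = 7

(6, 7)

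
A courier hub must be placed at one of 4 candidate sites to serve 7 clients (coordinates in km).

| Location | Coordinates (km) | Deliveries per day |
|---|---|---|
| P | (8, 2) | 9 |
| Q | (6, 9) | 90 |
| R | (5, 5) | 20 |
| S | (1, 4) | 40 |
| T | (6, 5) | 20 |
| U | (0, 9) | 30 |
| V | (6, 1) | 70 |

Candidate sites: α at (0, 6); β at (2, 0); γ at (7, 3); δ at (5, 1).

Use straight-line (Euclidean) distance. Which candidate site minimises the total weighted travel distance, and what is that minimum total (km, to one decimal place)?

Total weighted distance at each candidate:
  α (0, 6): total = 1634.0
  β (2, 0): total = 1918.1
  γ (7, 3): total = 1337.9
  δ (5, 1): total = 1469.5
Minimum is at γ with total 1337.9 km.

γ, total 1337.9 km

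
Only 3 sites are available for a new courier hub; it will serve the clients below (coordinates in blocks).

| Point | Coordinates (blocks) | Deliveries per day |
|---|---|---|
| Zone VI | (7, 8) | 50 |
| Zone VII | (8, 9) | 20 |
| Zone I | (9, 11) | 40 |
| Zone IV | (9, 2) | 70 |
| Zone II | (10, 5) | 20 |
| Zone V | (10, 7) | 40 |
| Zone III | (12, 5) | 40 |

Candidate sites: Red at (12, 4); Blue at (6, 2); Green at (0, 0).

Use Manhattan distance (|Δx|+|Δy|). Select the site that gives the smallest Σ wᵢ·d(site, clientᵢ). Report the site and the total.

Total weighted distance at each candidate:
  Red (12, 4): total = 1680
  Blue (6, 2): total = 2080
  Green (0, 0): total = 4320
Minimum is at Red with total 1680 blocks.

Red, total 1680 blocks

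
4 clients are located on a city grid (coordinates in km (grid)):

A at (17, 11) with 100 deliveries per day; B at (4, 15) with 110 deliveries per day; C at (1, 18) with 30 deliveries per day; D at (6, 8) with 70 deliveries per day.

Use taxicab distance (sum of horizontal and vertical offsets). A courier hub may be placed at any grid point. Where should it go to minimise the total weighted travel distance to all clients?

Manhattan distance separates: Σwᵢ(|x−xᵢ|+|y−yᵢ|) = Σwᵢ|x−xᵢ| + Σwᵢ|y−yᵢ|, so x and y are optimised independently as 1-D weighted medians.
Total weight W = 310; half = 155.
x-coordinate, sorted with cumulative weight:
  x=1 (C, w=30) cum 30
  x=4 (B, w=110) cum 140
  x=6 (D, w=70) cum 210  ← median
  x=17 (A, w=100) cum 310
⇒ x* = 6
y-coordinate, sorted with cumulative weight:
  y=8 (D, w=70) cum 70
  y=11 (A, w=100) cum 170  ← median
  y=15 (B, w=110) cum 280
  y=18 (C, w=30) cum 310
⇒ y* = 11

(6, 11)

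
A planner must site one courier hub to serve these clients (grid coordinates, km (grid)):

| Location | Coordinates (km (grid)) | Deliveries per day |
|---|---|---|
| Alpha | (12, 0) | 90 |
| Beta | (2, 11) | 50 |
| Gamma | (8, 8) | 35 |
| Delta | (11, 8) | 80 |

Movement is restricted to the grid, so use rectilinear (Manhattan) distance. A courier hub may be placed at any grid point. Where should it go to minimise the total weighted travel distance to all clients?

(11, 8)

Manhattan distance separates: Σwᵢ(|x−xᵢ|+|y−yᵢ|) = Σwᵢ|x−xᵢ| + Σwᵢ|y−yᵢ|, so x and y are optimised independently as 1-D weighted medians.
Total weight W = 255; half = 127.5.
x-coordinate, sorted with cumulative weight:
  x=2 (Beta, w=50) cum 50
  x=8 (Gamma, w=35) cum 85
  x=11 (Delta, w=80) cum 165  ← median
  x=12 (Alpha, w=90) cum 255
⇒ x* = 11
y-coordinate, sorted with cumulative weight:
  y=0 (Alpha, w=90) cum 90
  y=8 (Gamma, w=35) cum 125
  y=8 (Delta, w=80) cum 205  ← median
  y=11 (Beta, w=50) cum 255
⇒ y* = 8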